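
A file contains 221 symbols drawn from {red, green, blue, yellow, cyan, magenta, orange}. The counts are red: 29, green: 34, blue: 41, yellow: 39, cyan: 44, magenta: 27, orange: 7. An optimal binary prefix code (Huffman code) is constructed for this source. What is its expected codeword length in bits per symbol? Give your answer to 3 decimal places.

2.769 bits/symbol

Probabilities are the counts divided by 221.
Repeatedly combine the two least-probable nodes; the expected code length is the sum of the merged weights.
merge 7/221 + 27/221 → 2/13
merge 29/221 + 2/13 → 63/221
merge 2/13 + 3/17 → 73/221
merge 41/221 + 44/221 → 5/13
merge 63/221 + 73/221 → 8/13
merge 5/13 + 8/13 → 1
L = 2/13 + 63/221 + 73/221 + 5/13 + 8/13 + 1 = 36/13 ≈ 2.769 bits/symbol.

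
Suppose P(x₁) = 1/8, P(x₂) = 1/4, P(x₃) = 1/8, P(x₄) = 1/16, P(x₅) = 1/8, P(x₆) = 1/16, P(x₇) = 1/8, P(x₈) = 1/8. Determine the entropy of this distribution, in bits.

Each probability is a power of 1/2, so log₂(1/p) is an integer.
H = Σ p·log₂(1/p) = 1/8·3 + 1/4·2 + 1/8·3 + 1/16·4 + 1/8·3 + 1/16·4 + 1/8·3 + 1/8·3 = 2.875 bits.

2.875 bits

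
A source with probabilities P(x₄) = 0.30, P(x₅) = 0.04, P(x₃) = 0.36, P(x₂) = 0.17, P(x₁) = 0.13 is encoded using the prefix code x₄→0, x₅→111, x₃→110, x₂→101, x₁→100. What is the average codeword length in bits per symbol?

2.4 bits/symbol

L̄ = Σ pᵢ·ℓᵢ = 0.30·1 + 0.04·3 + 0.36·3 + 0.17·3 + 0.13·3 = 2.4 bits/symbol.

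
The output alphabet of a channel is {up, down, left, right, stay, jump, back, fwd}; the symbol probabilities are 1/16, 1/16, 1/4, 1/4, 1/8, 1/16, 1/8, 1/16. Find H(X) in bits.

2.75 bits

Each probability is a power of 1/2, so log₂(1/p) is an integer.
H = Σ p·log₂(1/p) = 1/16·4 + 1/16·4 + 1/4·2 + 1/4·2 + 1/8·3 + 1/16·4 + 1/8·3 + 1/16·4 = 2.75 bits.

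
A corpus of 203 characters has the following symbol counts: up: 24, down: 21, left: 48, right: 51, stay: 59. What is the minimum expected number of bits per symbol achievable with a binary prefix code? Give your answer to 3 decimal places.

2.222 bits/symbol

Probabilities are the counts divided by 203.
Repeatedly combine the two least-probable nodes; the expected code length is the sum of the merged weights.
merge 3/29 + 24/203 → 45/203
merge 45/203 + 48/203 → 93/203
merge 51/203 + 59/203 → 110/203
merge 93/203 + 110/203 → 1
L = 45/203 + 93/203 + 110/203 + 1 = 451/203 ≈ 2.222 bits/symbol.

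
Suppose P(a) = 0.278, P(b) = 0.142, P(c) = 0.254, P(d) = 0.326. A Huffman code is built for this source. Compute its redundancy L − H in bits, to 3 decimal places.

0.057 bits

Entropy H = −Σ p log₂ p ≈ 1.9426 bits.
Huffman merges: 71/500+127/500→99/250; 139/500+163/500→151/250; 99/250+151/250→1. L = 2 ≈ 2.0000.
L − H = 2.0000 − 1.9426 = 0.057 bits.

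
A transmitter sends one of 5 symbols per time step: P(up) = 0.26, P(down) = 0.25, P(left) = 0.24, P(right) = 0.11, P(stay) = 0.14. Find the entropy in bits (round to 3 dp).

H = −Σ pᵢ log₂ pᵢ.
−0.26·log₂(0.26) = 0.5053
−0.25·log₂(0.25) = 0.5000
−0.24·log₂(0.24) = 0.4941
−0.11·log₂(0.11) = 0.3503
−0.14·log₂(0.14) = 0.3971
Sum ≈ 2.2468 → 2.247 bits.

2.247 bits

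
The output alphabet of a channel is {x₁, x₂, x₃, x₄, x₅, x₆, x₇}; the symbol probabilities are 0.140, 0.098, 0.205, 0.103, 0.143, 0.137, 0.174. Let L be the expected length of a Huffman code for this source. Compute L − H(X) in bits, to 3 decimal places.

0.030 bits

Entropy H = −Σ p log₂ p ≈ 2.7651 bits.
Huffman merges: 49/500+103/1000→201/1000; 137/1000+7/50→277/1000; 143/1000+87/500→317/1000; 201/1000+41/200→203/500; 277/1000+317/1000→297/500; 203/500+297/500→1. L = 559/200 ≈ 2.7950.
L − H = 2.7950 − 2.7651 = 0.030 bits.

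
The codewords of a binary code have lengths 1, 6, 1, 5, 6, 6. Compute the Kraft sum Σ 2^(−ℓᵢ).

1.078125

With common denominator 2^6 = 64: Σ 2^(−ℓᵢ) = 32/64 + 1/64 + 32/64 + 2/64 + 1/64 + 1/64 = 69/64 = 1.078125.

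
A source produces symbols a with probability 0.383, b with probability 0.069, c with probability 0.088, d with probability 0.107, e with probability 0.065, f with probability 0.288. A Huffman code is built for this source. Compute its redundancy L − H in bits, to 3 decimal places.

0.051 bits

Entropy H = −Σ p log₂ p ≈ 2.2235 bits.
Huffman merges: 13/200+69/1000→67/500; 11/125+107/1000→39/200; 67/500+39/200→329/1000; 36/125+329/1000→617/1000; 383/1000+617/1000→1. L = 91/40 ≈ 2.2750.
L − H = 2.2750 − 2.2235 = 0.051 bits.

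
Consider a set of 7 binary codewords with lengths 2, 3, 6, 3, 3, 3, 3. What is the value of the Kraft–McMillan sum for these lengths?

With common denominator 2^6 = 64: Σ 2^(−ℓᵢ) = 16/64 + 8/64 + 1/64 + 8/64 + 8/64 + 8/64 + 8/64 = 57/64 = 0.890625.

0.890625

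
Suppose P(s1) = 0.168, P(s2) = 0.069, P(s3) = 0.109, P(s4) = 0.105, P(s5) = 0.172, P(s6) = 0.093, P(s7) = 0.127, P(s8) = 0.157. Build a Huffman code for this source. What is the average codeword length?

2.99 bits/symbol

Repeatedly combine the two least-probable nodes; the expected code length is the sum of the merged weights.
merge 69/1000 + 93/1000 → 81/500
merge 21/200 + 109/1000 → 107/500
merge 127/1000 + 157/1000 → 71/250
merge 81/500 + 21/125 → 33/100
merge 43/250 + 107/500 → 193/500
merge 71/250 + 33/100 → 307/500
merge 193/500 + 307/500 → 1
L = 81/500 + 107/500 + 71/250 + 33/100 + 193/500 + 307/500 + 1 = 299/100 = 2.99 bits/symbol.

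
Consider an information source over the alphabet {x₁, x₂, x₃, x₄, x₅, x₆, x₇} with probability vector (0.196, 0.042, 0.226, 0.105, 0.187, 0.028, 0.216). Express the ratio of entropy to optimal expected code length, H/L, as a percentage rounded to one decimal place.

97.9%

Entropy H = −Σ p log₂ p ≈ 2.5535 bits.
Huffman merges: 7/250+21/500→7/100; 7/100+21/200→7/40; 7/40+187/1000→181/500; 49/250+27/125→103/250; 113/500+181/500→147/250; 103/250+147/250→1. L = 2607/1000 ≈ 2.6070.
Efficiency = H/L = 2.5535/2.6070 = 97.9%.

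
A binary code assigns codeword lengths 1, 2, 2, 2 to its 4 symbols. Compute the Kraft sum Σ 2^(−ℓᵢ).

1.25

With common denominator 2^2 = 4: Σ 2^(−ℓᵢ) = 2/4 + 1/4 + 1/4 + 1/4 = 5/4 = 1.25.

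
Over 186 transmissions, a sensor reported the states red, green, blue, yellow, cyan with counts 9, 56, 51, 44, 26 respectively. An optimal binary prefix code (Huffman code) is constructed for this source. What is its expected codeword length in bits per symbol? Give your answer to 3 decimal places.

2.188 bits/symbol

Probabilities are the counts divided by 186.
Repeatedly combine the two least-probable nodes; the expected code length is the sum of the merged weights.
merge 3/62 + 13/93 → 35/186
merge 35/186 + 22/93 → 79/186
merge 17/62 + 28/93 → 107/186
merge 79/186 + 107/186 → 1
L = 35/186 + 79/186 + 107/186 + 1 = 407/186 ≈ 2.188 bits/symbol.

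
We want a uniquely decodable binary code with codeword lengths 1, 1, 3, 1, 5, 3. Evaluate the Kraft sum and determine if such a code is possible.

With common denominator 2^5 = 32: Σ 2^(−ℓᵢ) = 16/32 + 16/32 + 4/32 + 16/32 + 1/32 + 4/32 = 57/32 = 1.78125.
Kraft's inequality requires Σ ≤ 1; here Σ = 1.78125 > 1, so no such prefix code exists.

1.78125; no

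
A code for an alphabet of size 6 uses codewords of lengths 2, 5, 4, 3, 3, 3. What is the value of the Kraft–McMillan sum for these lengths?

0.71875

With common denominator 2^5 = 32: Σ 2^(−ℓᵢ) = 8/32 + 1/32 + 2/32 + 4/32 + 4/32 + 4/32 = 23/32 = 0.71875.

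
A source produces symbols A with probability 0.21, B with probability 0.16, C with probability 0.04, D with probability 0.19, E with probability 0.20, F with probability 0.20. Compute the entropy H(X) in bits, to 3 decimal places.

2.466 bits

H = −Σ pᵢ log₂ pᵢ.
−0.21·log₂(0.21) = 0.4728
−0.16·log₂(0.16) = 0.4230
−0.04·log₂(0.04) = 0.1858
−0.19·log₂(0.19) = 0.4552
−0.20·log₂(0.20) = 0.4644
−0.20·log₂(0.20) = 0.4644
Sum ≈ 2.4656 → 2.466 bits.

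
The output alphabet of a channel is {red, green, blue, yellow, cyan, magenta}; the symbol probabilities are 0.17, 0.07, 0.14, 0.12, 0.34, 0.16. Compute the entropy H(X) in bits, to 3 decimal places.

2.420 bits

H = −Σ pᵢ log₂ pᵢ.
−0.17·log₂(0.17) = 0.4346
−0.07·log₂(0.07) = 0.2686
−0.14·log₂(0.14) = 0.3971
−0.12·log₂(0.12) = 0.3671
−0.34·log₂(0.34) = 0.5292
−0.16·log₂(0.16) = 0.4230
Sum ≈ 2.4195 → 2.420 bits.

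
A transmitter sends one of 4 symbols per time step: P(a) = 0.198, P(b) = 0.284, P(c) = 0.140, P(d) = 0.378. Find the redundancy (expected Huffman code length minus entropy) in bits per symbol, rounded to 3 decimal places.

Entropy H = −Σ p log₂ p ≈ 1.9060 bits.
Huffman merges: 7/50+99/500→169/500; 71/250+169/500→311/500; 189/500+311/500→1. L = 49/25 ≈ 1.9600.
L − H = 1.9600 − 1.9060 = 0.054 bits.

0.054 bits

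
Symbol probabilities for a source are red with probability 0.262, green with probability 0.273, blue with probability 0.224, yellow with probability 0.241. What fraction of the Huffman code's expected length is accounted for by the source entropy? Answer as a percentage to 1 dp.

99.8%

Entropy H = −Σ p log₂ p ≈ 1.9959 bits.
Huffman merges: 28/125+241/1000→93/200; 131/500+273/1000→107/200; 93/200+107/200→1. L = 2 ≈ 2.0000.
Efficiency = H/L = 1.9959/2.0000 = 99.8%.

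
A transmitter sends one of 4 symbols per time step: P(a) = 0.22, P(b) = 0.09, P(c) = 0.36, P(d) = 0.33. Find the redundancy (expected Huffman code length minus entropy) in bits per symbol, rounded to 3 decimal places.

Entropy H = −Σ p log₂ p ≈ 1.8517 bits.
Huffman merges: 9/100+11/50→31/100; 31/100+33/100→16/25; 9/25+16/25→1. L = 39/20 ≈ 1.9500.
L − H = 1.9500 − 1.8517 = 0.098 bits.

0.098 bits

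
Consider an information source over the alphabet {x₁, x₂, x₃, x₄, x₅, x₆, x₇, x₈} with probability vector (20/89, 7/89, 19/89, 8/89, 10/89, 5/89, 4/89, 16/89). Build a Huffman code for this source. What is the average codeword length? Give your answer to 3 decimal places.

Repeatedly combine the two least-probable nodes; the expected code length is the sum of the merged weights.
merge 4/89 + 5/89 → 9/89
merge 7/89 + 8/89 → 15/89
merge 9/89 + 10/89 → 19/89
merge 15/89 + 16/89 → 31/89
merge 19/89 + 19/89 → 38/89
merge 20/89 + 31/89 → 51/89
merge 38/89 + 51/89 → 1
L = 9/89 + 15/89 + 19/89 + 31/89 + 38/89 + 51/89 + 1 = 252/89 ≈ 2.831 bits/symbol.

2.831 bits/symbol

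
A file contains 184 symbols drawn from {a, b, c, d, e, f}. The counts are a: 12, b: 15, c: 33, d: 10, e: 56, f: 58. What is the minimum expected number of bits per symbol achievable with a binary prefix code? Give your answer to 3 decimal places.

2.321 bits/symbol

Probabilities are the counts divided by 184.
Repeatedly combine the two least-probable nodes; the expected code length is the sum of the merged weights.
merge 5/92 + 3/46 → 11/92
merge 15/184 + 11/92 → 37/184
merge 33/184 + 37/184 → 35/92
merge 7/23 + 29/92 → 57/92
merge 35/92 + 57/92 → 1
L = 11/92 + 37/184 + 35/92 + 57/92 + 1 = 427/184 ≈ 2.321 bits/symbol.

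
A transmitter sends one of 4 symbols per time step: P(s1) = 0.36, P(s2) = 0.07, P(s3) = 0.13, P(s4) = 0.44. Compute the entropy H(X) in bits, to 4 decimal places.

1.7030 bits

H = −Σ pᵢ log₂ pᵢ.
−0.36·log₂(0.36) = 0.5306
−0.07·log₂(0.07) = 0.2686
−0.13·log₂(0.13) = 0.3826
−0.44·log₂(0.44) = 0.5211
Sum ≈ 1.7030 → 1.7030 bits.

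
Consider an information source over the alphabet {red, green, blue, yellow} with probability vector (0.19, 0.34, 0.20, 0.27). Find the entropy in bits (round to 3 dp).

H = −Σ pᵢ log₂ pᵢ.
−0.19·log₂(0.19) = 0.4552
−0.34·log₂(0.34) = 0.5292
−0.20·log₂(0.20) = 0.4644
−0.27·log₂(0.27) = 0.5100
Sum ≈ 1.9588 → 1.959 bits.

1.959 bits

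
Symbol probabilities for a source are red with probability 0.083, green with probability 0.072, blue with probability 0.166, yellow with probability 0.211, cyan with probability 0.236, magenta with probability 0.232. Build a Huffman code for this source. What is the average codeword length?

Repeatedly combine the two least-probable nodes; the expected code length is the sum of the merged weights.
merge 9/125 + 83/1000 → 31/200
merge 31/200 + 83/500 → 321/1000
merge 211/1000 + 29/125 → 443/1000
merge 59/250 + 321/1000 → 557/1000
merge 443/1000 + 557/1000 → 1
L = 31/200 + 321/1000 + 443/1000 + 557/1000 + 1 = 619/250 = 2.476 bits/symbol.

2.476 bits/symbol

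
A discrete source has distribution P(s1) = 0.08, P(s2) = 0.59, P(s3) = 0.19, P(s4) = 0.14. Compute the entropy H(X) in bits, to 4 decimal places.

1.5930 bits

H = −Σ pᵢ log₂ pᵢ.
−0.08·log₂(0.08) = 0.2915
−0.59·log₂(0.59) = 0.4491
−0.19·log₂(0.19) = 0.4552
−0.14·log₂(0.14) = 0.3971
Sum ≈ 1.5930 → 1.5930 bits.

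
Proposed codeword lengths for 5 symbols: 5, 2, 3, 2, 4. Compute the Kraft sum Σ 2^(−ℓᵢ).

With common denominator 2^5 = 32: Σ 2^(−ℓᵢ) = 1/32 + 8/32 + 4/32 + 8/32 + 2/32 = 23/32 = 0.71875.

0.71875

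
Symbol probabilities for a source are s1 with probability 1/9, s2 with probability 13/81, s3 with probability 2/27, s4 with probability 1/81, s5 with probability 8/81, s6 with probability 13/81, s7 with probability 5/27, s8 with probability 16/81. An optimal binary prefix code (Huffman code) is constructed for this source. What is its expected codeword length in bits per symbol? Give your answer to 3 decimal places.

Repeatedly combine the two least-probable nodes; the expected code length is the sum of the merged weights.
merge 1/81 + 2/27 → 7/81
merge 7/81 + 8/81 → 5/27
merge 1/9 + 13/81 → 22/81
merge 13/81 + 5/27 → 28/81
merge 5/27 + 16/81 → 31/81
merge 22/81 + 28/81 → 50/81
merge 31/81 + 50/81 → 1
L = 7/81 + 5/27 + 22/81 + 28/81 + 31/81 + 50/81 + 1 = 26/9 ≈ 2.889 bits/symbol.

2.889 bits/symbol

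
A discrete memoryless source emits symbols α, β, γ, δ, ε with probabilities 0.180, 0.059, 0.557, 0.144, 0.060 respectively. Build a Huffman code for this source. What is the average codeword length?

1.825 bits/symbol

Repeatedly combine the two least-probable nodes; the expected code length is the sum of the merged weights.
merge 59/1000 + 3/50 → 119/1000
merge 119/1000 + 18/125 → 263/1000
merge 9/50 + 263/1000 → 443/1000
merge 443/1000 + 557/1000 → 1
L = 119/1000 + 263/1000 + 443/1000 + 1 = 73/40 = 1.825 bits/symbol.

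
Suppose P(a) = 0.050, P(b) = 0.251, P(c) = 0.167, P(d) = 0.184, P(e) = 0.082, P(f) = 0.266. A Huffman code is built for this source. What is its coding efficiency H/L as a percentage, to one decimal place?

98.8%

Entropy H = −Σ p log₂ p ≈ 2.4013 bits.
Huffman merges: 1/20+41/500→33/250; 33/250+167/1000→299/1000; 23/125+251/1000→87/200; 133/500+299/1000→113/200; 87/200+113/200→1. L = 2431/1000 ≈ 2.4310.
Efficiency = H/L = 2.4013/2.4310 = 98.8%.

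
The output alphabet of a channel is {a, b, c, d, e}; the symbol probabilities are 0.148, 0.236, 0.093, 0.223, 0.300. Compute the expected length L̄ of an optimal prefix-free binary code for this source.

2.241 bits/symbol

Repeatedly combine the two least-probable nodes; the expected code length is the sum of the merged weights.
merge 93/1000 + 37/250 → 241/1000
merge 223/1000 + 59/250 → 459/1000
merge 241/1000 + 3/10 → 541/1000
merge 459/1000 + 541/1000 → 1
L = 241/1000 + 459/1000 + 541/1000 + 1 = 2241/1000 = 2.241 bits/symbol.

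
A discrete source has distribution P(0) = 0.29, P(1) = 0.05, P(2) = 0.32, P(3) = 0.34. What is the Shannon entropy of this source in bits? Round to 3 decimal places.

H = −Σ pᵢ log₂ pᵢ.
−0.29·log₂(0.29) = 0.5179
−0.05·log₂(0.05) = 0.2161
−0.32·log₂(0.32) = 0.5260
−0.34·log₂(0.34) = 0.5292
Sum ≈ 1.7892 → 1.789 bits.

1.789 bits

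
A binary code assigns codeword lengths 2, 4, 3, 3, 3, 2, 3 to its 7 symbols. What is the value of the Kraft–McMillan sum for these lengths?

With common denominator 2^4 = 16: Σ 2^(−ℓᵢ) = 4/16 + 1/16 + 2/16 + 2/16 + 2/16 + 4/16 + 2/16 = 17/16 = 1.0625.

1.0625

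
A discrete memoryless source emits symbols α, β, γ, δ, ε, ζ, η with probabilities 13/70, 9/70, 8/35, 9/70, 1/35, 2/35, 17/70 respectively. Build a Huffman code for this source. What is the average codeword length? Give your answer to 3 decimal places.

2.614 bits/symbol

Repeatedly combine the two least-probable nodes; the expected code length is the sum of the merged weights.
merge 1/35 + 2/35 → 3/35
merge 3/35 + 9/70 → 3/14
merge 9/70 + 13/70 → 11/35
merge 3/14 + 8/35 → 31/70
merge 17/70 + 11/35 → 39/70
merge 31/70 + 39/70 → 1
L = 3/35 + 3/14 + 11/35 + 31/70 + 39/70 + 1 = 183/70 ≈ 2.614 bits/symbol.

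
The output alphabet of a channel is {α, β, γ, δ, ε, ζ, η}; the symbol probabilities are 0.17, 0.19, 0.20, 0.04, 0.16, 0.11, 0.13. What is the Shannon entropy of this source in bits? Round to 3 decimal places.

H = −Σ pᵢ log₂ pᵢ.
−0.17·log₂(0.17) = 0.4346
−0.19·log₂(0.19) = 0.4552
−0.20·log₂(0.20) = 0.4644
−0.04·log₂(0.04) = 0.1858
−0.16·log₂(0.16) = 0.4230
−0.11·log₂(0.11) = 0.3503
−0.13·log₂(0.13) = 0.3826
Sum ≈ 2.6959 → 2.696 bits.

2.696 bits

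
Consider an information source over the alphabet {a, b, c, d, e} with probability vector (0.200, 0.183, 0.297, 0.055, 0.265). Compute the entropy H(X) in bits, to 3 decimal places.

H = −Σ pᵢ log₂ pᵢ.
−0.200·log₂(0.200) = 0.4644
−0.183·log₂(0.183) = 0.4484
−0.297·log₂(0.297) = 0.5202
−0.055·log₂(0.055) = 0.2301
−0.265·log₂(0.265) = 0.5077
Sum ≈ 2.1708 → 2.171 bits.

2.171 bits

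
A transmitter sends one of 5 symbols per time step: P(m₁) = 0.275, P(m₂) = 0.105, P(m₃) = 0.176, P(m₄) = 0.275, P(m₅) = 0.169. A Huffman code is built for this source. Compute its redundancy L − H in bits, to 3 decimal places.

Entropy H = −Σ p log₂ p ≈ 2.2404 bits.
Huffman merges: 21/200+169/1000→137/500; 22/125+137/500→9/20; 11/40+11/40→11/20; 9/20+11/20→1. L = 1137/500 ≈ 2.2740.
L − H = 2.2740 − 2.2404 = 0.034 bits.

0.034 bits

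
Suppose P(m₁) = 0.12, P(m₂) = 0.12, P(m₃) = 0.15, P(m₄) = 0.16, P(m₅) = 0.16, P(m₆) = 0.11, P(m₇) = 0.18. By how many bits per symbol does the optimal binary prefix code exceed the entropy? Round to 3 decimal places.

0.034 bits

Entropy H = −Σ p log₂ p ≈ 2.7863 bits.
Huffman merges: 11/100+3/25→23/100; 3/25+3/20→27/100; 4/25+4/25→8/25; 9/50+23/100→41/100; 27/100+8/25→59/100; 41/100+59/100→1. L = 141/50 ≈ 2.8200.
L − H = 2.8200 − 2.7863 = 0.034 bits.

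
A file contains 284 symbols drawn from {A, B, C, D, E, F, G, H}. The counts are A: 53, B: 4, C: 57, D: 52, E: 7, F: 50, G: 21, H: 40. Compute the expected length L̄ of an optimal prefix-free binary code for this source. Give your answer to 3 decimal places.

2.764 bits/symbol

Probabilities are the counts divided by 284.
Repeatedly combine the two least-probable nodes; the expected code length is the sum of the merged weights.
merge 1/71 + 7/284 → 11/284
merge 11/284 + 21/284 → 8/71
merge 8/71 + 10/71 → 18/71
merge 25/142 + 13/71 → 51/142
merge 53/284 + 57/284 → 55/142
merge 18/71 + 51/142 → 87/142
merge 55/142 + 87/142 → 1
L = 11/284 + 8/71 + 18/71 + 51/142 + 55/142 + 87/142 + 1 = 785/284 ≈ 2.764 bits/symbol.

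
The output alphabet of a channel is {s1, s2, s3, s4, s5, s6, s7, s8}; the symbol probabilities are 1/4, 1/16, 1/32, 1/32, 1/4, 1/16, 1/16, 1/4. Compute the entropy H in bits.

Each probability is a power of 1/2, so log₂(1/p) is an integer.
H = Σ p·log₂(1/p) = 1/4·2 + 1/16·4 + 1/32·5 + 1/32·5 + 1/4·2 + 1/16·4 + 1/16·4 + 1/4·2 = 2.5625 bits.

2.5625 bits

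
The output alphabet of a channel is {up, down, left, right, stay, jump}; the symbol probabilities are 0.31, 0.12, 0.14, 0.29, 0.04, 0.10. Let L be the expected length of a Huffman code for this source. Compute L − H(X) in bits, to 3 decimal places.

Entropy H = −Σ p log₂ p ≈ 2.3238 bits.
Huffman merges: 1/25+1/10→7/50; 3/25+7/50→13/50; 7/50+13/50→2/5; 29/100+31/100→3/5; 2/5+3/5→1. L = 12/5 ≈ 2.4000.
L − H = 2.4000 − 2.3238 = 0.076 bits.

0.076 bits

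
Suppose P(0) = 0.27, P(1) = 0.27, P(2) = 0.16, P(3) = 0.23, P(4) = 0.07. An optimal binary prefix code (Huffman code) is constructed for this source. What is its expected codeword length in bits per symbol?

2.23 bits/symbol

Repeatedly combine the two least-probable nodes; the expected code length is the sum of the merged weights.
merge 7/100 + 4/25 → 23/100
merge 23/100 + 23/100 → 23/50
merge 27/100 + 27/100 → 27/50
merge 23/50 + 27/50 → 1
L = 23/100 + 23/50 + 27/50 + 1 = 223/100 = 2.23 bits/symbol.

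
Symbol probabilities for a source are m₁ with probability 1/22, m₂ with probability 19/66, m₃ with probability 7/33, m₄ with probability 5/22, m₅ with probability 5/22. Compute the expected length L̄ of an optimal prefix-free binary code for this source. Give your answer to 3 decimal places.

Repeatedly combine the two least-probable nodes; the expected code length is the sum of the merged weights.
merge 1/22 + 7/33 → 17/66
merge 5/22 + 5/22 → 5/11
merge 17/66 + 19/66 → 6/11
merge 5/11 + 6/11 → 1
L = 17/66 + 5/11 + 6/11 + 1 = 149/66 ≈ 2.258 bits/symbol.

2.258 bits/symbol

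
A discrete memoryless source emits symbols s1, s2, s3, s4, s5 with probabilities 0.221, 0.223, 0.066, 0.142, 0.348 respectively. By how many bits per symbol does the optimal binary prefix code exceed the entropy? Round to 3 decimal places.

0.055 bits

Entropy H = −Σ p log₂ p ≈ 2.1527 bits.
Huffman merges: 33/500+71/500→26/125; 26/125+221/1000→429/1000; 223/1000+87/250→571/1000; 429/1000+571/1000→1. L = 276/125 ≈ 2.2080.
L − H = 2.2080 − 2.1527 = 0.055 bits.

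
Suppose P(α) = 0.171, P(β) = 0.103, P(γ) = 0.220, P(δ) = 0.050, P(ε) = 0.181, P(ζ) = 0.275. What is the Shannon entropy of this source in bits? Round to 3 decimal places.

H = −Σ pᵢ log₂ pᵢ.
−0.171·log₂(0.171) = 0.4357
−0.103·log₂(0.103) = 0.3378
−0.220·log₂(0.220) = 0.4806
−0.050·log₂(0.050) = 0.2161
−0.181·log₂(0.181) = 0.4463
−0.275·log₂(0.275) = 0.5122
Sum ≈ 2.4287 → 2.429 bits.

2.429 bits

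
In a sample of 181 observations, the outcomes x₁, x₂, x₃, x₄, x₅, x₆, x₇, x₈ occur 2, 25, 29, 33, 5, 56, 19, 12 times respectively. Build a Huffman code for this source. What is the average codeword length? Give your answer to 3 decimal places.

2.652 bits/symbol

Probabilities are the counts divided by 181.
Repeatedly combine the two least-probable nodes; the expected code length is the sum of the merged weights.
merge 2/181 + 5/181 → 7/181
merge 7/181 + 12/181 → 19/181
merge 19/181 + 19/181 → 38/181
merge 25/181 + 29/181 → 54/181
merge 33/181 + 38/181 → 71/181
merge 54/181 + 56/181 → 110/181
merge 71/181 + 110/181 → 1
L = 7/181 + 19/181 + 38/181 + 54/181 + 71/181 + 110/181 + 1 = 480/181 ≈ 2.652 bits/symbol.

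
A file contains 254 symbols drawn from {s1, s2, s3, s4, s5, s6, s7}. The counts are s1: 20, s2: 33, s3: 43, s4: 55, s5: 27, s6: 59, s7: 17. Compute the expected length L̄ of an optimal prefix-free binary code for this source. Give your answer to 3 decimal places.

2.697 bits/symbol

Probabilities are the counts divided by 254.
Repeatedly combine the two least-probable nodes; the expected code length is the sum of the merged weights.
merge 17/254 + 10/127 → 37/254
merge 27/254 + 33/254 → 30/127
merge 37/254 + 43/254 → 40/127
merge 55/254 + 59/254 → 57/127
merge 30/127 + 40/127 → 70/127
merge 57/127 + 70/127 → 1
L = 37/254 + 30/127 + 40/127 + 57/127 + 70/127 + 1 = 685/254 ≈ 2.697 bits/symbol.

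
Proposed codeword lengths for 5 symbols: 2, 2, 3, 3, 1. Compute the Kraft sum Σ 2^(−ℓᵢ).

With common denominator 2^3 = 8: Σ 2^(−ℓᵢ) = 2/8 + 2/8 + 1/8 + 1/8 + 4/8 = 10/8 = 1.25.

1.25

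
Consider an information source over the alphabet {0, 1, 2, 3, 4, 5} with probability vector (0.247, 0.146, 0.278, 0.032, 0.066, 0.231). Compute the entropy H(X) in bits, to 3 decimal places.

H = −Σ pᵢ log₂ pᵢ.
−0.247·log₂(0.247) = 0.4983
−0.146·log₂(0.146) = 0.4053
−0.278·log₂(0.278) = 0.5134
−0.032·log₂(0.032) = 0.1589
−0.066·log₂(0.066) = 0.2588
−0.231·log₂(0.231) = 0.4883
Sum ≈ 2.3231 → 2.323 bits.

2.323 bits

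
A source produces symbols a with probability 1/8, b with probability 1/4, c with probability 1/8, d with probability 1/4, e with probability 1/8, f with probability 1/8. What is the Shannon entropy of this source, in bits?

2.5 bits

Each probability is a power of 1/2, so log₂(1/p) is an integer.
H = Σ p·log₂(1/p) = 1/8·3 + 1/4·2 + 1/8·3 + 1/4·2 + 1/8·3 + 1/8·3 = 2.5 bits.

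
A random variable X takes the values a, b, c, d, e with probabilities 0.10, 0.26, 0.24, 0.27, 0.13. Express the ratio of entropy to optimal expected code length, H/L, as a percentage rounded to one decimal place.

Entropy H = −Σ p log₂ p ≈ 2.2243 bits.
Huffman merges: 1/10+13/100→23/100; 23/100+6/25→47/100; 13/50+27/100→53/100; 47/100+53/100→1. L = 223/100 ≈ 2.2300.
Efficiency = H/L = 2.2243/2.2300 = 99.7%.

99.7%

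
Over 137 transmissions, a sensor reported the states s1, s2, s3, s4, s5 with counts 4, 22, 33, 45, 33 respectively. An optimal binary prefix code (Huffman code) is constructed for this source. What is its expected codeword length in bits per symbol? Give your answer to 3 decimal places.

Probabilities are the counts divided by 137.
Repeatedly combine the two least-probable nodes; the expected code length is the sum of the merged weights.
merge 4/137 + 22/137 → 26/137
merge 26/137 + 33/137 → 59/137
merge 33/137 + 45/137 → 78/137
merge 59/137 + 78/137 → 1
L = 26/137 + 59/137 + 78/137 + 1 = 300/137 ≈ 2.190 bits/symbol.

2.190 bits/symbol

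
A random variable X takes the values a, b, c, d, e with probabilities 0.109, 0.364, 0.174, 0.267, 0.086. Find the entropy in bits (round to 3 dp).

2.131 bits

H = −Σ pᵢ log₂ pᵢ.
−0.109·log₂(0.109) = 0.3485
−0.364·log₂(0.364) = 0.5307
−0.174·log₂(0.174) = 0.4390
−0.267·log₂(0.267) = 0.5087
−0.086·log₂(0.086) = 0.3044
Sum ≈ 2.1313 → 2.131 bits.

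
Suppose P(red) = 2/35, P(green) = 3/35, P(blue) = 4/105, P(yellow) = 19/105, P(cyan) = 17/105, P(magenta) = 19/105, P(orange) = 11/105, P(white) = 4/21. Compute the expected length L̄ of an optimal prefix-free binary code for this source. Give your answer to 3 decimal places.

2.905 bits/symbol

Repeatedly combine the two least-probable nodes; the expected code length is the sum of the merged weights.
merge 4/105 + 2/35 → 2/21
merge 3/35 + 2/21 → 19/105
merge 11/105 + 17/105 → 4/15
merge 19/105 + 19/105 → 38/105
merge 19/105 + 4/21 → 13/35
merge 4/15 + 38/105 → 22/35
merge 13/35 + 22/35 → 1
L = 2/21 + 19/105 + 4/15 + 38/105 + 13/35 + 22/35 + 1 = 61/21 ≈ 2.905 bits/symbol.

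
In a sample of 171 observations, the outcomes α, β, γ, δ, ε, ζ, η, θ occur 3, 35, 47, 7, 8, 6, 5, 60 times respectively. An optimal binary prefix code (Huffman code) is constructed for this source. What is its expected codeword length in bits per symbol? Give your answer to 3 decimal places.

2.386 bits/symbol

Probabilities are the counts divided by 171.
Repeatedly combine the two least-probable nodes; the expected code length is the sum of the merged weights.
merge 1/57 + 5/171 → 8/171
merge 2/57 + 7/171 → 13/171
merge 8/171 + 8/171 → 16/171
merge 13/171 + 16/171 → 29/171
merge 29/171 + 35/171 → 64/171
merge 47/171 + 20/57 → 107/171
merge 64/171 + 107/171 → 1
L = 8/171 + 13/171 + 16/171 + 29/171 + 64/171 + 107/171 + 1 = 136/57 ≈ 2.386 bits/symbol.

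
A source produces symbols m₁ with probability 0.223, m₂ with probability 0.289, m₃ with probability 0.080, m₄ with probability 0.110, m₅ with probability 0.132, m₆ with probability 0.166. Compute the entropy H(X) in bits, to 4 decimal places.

H = −Σ pᵢ log₂ pᵢ.
−0.223·log₂(0.223) = 0.4828
−0.289·log₂(0.289) = 0.5176
−0.080·log₂(0.080) = 0.2915
−0.110·log₂(0.110) = 0.3503
−0.132·log₂(0.132) = 0.3856
−0.166·log₂(0.166) = 0.4301
Sum ≈ 2.4578 → 2.4578 bits.

2.4578 bits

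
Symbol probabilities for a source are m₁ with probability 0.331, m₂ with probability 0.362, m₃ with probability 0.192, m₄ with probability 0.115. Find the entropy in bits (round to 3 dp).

1.875 bits

H = −Σ pᵢ log₂ pᵢ.
−0.331·log₂(0.331) = 0.5280
−0.362·log₂(0.362) = 0.5307
−0.192·log₂(0.192) = 0.4571
−0.115·log₂(0.115) = 0.3588
Sum ≈ 1.8746 → 1.875 bits.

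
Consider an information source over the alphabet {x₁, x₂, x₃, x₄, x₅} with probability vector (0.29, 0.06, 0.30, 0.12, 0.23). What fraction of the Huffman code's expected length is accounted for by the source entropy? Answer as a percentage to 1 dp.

Entropy H = −Σ p log₂ p ≈ 2.1373 bits.
Huffman merges: 3/50+3/25→9/50; 9/50+23/100→41/100; 29/100+3/10→59/100; 41/100+59/100→1. L = 109/50 ≈ 2.1800.
Efficiency = H/L = 2.1373/2.1800 = 98.0%.

98.0%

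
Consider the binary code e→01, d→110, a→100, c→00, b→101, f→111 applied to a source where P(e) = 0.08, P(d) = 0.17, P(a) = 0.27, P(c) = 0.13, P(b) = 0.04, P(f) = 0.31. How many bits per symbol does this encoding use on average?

L̄ = Σ pᵢ·ℓᵢ = 0.08·2 + 0.17·3 + 0.27·3 + 0.13·2 + 0.04·3 + 0.31·3 = 2.79 bits/symbol.

2.79 bits/symbol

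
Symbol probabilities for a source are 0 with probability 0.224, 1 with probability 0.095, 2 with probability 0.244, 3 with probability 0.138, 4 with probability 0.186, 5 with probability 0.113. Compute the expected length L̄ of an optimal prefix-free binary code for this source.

2.532 bits/symbol

Repeatedly combine the two least-probable nodes; the expected code length is the sum of the merged weights.
merge 19/200 + 113/1000 → 26/125
merge 69/500 + 93/500 → 81/250
merge 26/125 + 28/125 → 54/125
merge 61/250 + 81/250 → 71/125
merge 54/125 + 71/125 → 1
L = 26/125 + 81/250 + 54/125 + 71/125 + 1 = 633/250 = 2.532 bits/symbol.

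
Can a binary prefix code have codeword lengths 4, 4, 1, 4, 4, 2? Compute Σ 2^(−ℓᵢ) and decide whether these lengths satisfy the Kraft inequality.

1; yes

With common denominator 2^4 = 16: Σ 2^(−ℓᵢ) = 1/16 + 1/16 + 8/16 + 1/16 + 1/16 + 4/16 = 16/16 = 1.
Kraft's inequality requires Σ ≤ 1; here Σ = 1 ≤ 1, so such a prefix code exists.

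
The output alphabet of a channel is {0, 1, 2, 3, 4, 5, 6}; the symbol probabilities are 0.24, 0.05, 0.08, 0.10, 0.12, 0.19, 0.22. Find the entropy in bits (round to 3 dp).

2.637 bits

H = −Σ pᵢ log₂ pᵢ.
−0.24·log₂(0.24) = 0.4941
−0.05·log₂(0.05) = 0.2161
−0.08·log₂(0.08) = 0.2915
−0.10·log₂(0.10) = 0.3322
−0.12·log₂(0.12) = 0.3671
−0.19·log₂(0.19) = 0.4552
−0.22·log₂(0.22) = 0.4806
Sum ≈ 2.6368 → 2.637 bits.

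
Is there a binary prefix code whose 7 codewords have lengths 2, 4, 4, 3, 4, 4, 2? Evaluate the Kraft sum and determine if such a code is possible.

0.875; yes

With common denominator 2^4 = 16: Σ 2^(−ℓᵢ) = 4/16 + 1/16 + 1/16 + 2/16 + 1/16 + 1/16 + 4/16 = 14/16 = 0.875.
Kraft's inequality requires Σ ≤ 1; here Σ = 0.875 ≤ 1, so such a prefix code exists.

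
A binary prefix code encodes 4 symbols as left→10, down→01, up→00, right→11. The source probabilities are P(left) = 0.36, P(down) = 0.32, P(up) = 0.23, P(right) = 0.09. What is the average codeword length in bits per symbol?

L̄ = Σ pᵢ·ℓᵢ = 0.36·2 + 0.32·2 + 0.23·2 + 0.09·2 = 2 bits/symbol.

2 bits/symbol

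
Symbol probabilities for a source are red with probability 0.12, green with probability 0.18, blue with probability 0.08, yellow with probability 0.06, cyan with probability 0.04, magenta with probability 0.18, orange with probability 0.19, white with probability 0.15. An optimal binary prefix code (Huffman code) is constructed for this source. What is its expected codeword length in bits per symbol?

2.91 bits/symbol

Repeatedly combine the two least-probable nodes; the expected code length is the sum of the merged weights.
merge 1/25 + 3/50 → 1/10
merge 2/25 + 1/10 → 9/50
merge 3/25 + 3/20 → 27/100
merge 9/50 + 9/50 → 9/25
merge 9/50 + 19/100 → 37/100
merge 27/100 + 9/25 → 63/100
merge 37/100 + 63/100 → 1
L = 1/10 + 9/50 + 27/100 + 9/25 + 37/100 + 63/100 + 1 = 291/100 = 2.91 bits/symbol.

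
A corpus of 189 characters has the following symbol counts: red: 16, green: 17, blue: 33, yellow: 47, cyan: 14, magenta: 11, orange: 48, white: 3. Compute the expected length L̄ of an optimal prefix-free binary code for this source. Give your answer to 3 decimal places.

2.720 bits/symbol

Probabilities are the counts divided by 189.
Repeatedly combine the two least-probable nodes; the expected code length is the sum of the merged weights.
merge 1/63 + 11/189 → 2/27
merge 2/27 + 2/27 → 4/27
merge 16/189 + 17/189 → 11/63
merge 4/27 + 11/63 → 61/189
merge 11/63 + 47/189 → 80/189
merge 16/63 + 61/189 → 109/189
merge 80/189 + 109/189 → 1
L = 2/27 + 4/27 + 11/63 + 61/189 + 80/189 + 109/189 + 1 = 514/189 ≈ 2.720 bits/symbol.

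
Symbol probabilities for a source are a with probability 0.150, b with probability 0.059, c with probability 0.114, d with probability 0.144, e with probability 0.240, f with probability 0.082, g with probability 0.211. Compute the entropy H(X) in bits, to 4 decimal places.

2.6748 bits

H = −Σ pᵢ log₂ pᵢ.
−0.150·log₂(0.150) = 0.4105
−0.059·log₂(0.059) = 0.2409
−0.114·log₂(0.114) = 0.3571
−0.144·log₂(0.144) = 0.4026
−0.240·log₂(0.240) = 0.4941
−0.082·log₂(0.082) = 0.2959
−0.211·log₂(0.211) = 0.4736
Sum ≈ 2.6748 → 2.6748 bits.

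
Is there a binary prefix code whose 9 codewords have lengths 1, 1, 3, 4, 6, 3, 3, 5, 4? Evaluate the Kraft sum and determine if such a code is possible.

1.546875; no

With common denominator 2^6 = 64: Σ 2^(−ℓᵢ) = 32/64 + 32/64 + 8/64 + 4/64 + 1/64 + 8/64 + 8/64 + 2/64 + 4/64 = 99/64 = 1.546875.
Kraft's inequality requires Σ ≤ 1; here Σ = 1.546875 > 1, so no such prefix code exists.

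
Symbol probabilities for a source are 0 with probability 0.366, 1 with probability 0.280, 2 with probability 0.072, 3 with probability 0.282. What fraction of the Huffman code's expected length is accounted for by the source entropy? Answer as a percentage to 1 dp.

92.3%

Entropy H = −Σ p log₂ p ≈ 1.8333 bits.
Huffman merges: 9/125+7/25→44/125; 141/500+44/125→317/500; 183/500+317/500→1. L = 993/500 ≈ 1.9860.
Efficiency = H/L = 1.8333/1.9860 = 92.3%.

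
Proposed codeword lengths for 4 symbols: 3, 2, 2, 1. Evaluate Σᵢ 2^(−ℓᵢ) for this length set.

1.125

With common denominator 2^3 = 8: Σ 2^(−ℓᵢ) = 1/8 + 2/8 + 2/8 + 4/8 = 9/8 = 1.125.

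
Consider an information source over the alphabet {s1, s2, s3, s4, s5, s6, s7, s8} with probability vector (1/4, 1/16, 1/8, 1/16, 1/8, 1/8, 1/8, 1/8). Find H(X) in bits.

Each probability is a power of 1/2, so log₂(1/p) is an integer.
H = Σ p·log₂(1/p) = 1/4·2 + 1/16·4 + 1/8·3 + 1/16·4 + 1/8·3 + 1/8·3 + 1/8·3 + 1/8·3 = 2.875 bits.

2.875 bits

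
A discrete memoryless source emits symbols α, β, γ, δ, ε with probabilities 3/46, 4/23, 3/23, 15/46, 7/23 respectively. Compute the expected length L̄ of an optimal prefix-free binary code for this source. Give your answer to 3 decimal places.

Repeatedly combine the two least-probable nodes; the expected code length is the sum of the merged weights.
merge 3/46 + 3/23 → 9/46
merge 4/23 + 9/46 → 17/46
merge 7/23 + 15/46 → 29/46
merge 17/46 + 29/46 → 1
L = 9/46 + 17/46 + 29/46 + 1 = 101/46 ≈ 2.196 bits/symbol.

2.196 bits/symbol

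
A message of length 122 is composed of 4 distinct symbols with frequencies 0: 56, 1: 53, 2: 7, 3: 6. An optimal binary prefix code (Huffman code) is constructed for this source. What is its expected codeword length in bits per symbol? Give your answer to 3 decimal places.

1.648 bits/symbol

Probabilities are the counts divided by 122.
Repeatedly combine the two least-probable nodes; the expected code length is the sum of the merged weights.
merge 3/61 + 7/122 → 13/122
merge 13/122 + 53/122 → 33/61
merge 28/61 + 33/61 → 1
L = 13/122 + 33/61 + 1 = 201/122 ≈ 1.648 bits/symbol.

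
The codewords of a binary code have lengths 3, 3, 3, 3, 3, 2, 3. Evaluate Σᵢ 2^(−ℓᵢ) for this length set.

With common denominator 2^3 = 8: Σ 2^(−ℓᵢ) = 1/8 + 1/8 + 1/8 + 1/8 + 1/8 + 2/8 + 1/8 = 8/8 = 1.

1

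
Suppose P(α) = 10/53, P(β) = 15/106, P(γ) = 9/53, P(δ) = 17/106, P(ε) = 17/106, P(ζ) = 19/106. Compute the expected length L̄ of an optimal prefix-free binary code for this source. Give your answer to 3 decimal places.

2.632 bits/symbol

Repeatedly combine the two least-probable nodes; the expected code length is the sum of the merged weights.
merge 15/106 + 17/106 → 16/53
merge 17/106 + 9/53 → 35/106
merge 19/106 + 10/53 → 39/106
merge 16/53 + 35/106 → 67/106
merge 39/106 + 67/106 → 1
L = 16/53 + 35/106 + 39/106 + 67/106 + 1 = 279/106 ≈ 2.632 bits/symbol.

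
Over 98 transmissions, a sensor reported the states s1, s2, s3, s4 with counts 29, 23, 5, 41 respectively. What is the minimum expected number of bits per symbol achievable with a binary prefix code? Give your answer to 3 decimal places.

Probabilities are the counts divided by 98.
Repeatedly combine the two least-probable nodes; the expected code length is the sum of the merged weights.
merge 5/98 + 23/98 → 2/7
merge 2/7 + 29/98 → 57/98
merge 41/98 + 57/98 → 1
L = 2/7 + 57/98 + 1 = 183/98 ≈ 1.867 bits/symbol.

1.867 bits/symbol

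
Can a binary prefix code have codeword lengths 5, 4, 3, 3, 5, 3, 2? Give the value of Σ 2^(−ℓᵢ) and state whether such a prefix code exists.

0.75; yes

With common denominator 2^5 = 32: Σ 2^(−ℓᵢ) = 1/32 + 2/32 + 4/32 + 4/32 + 1/32 + 4/32 + 8/32 = 24/32 = 0.75.
Kraft's inequality requires Σ ≤ 1; here Σ = 0.75 ≤ 1, so such a prefix code exists.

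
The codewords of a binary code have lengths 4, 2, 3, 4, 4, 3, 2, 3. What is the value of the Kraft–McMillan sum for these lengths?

1.0625

With common denominator 2^4 = 16: Σ 2^(−ℓᵢ) = 1/16 + 4/16 + 2/16 + 1/16 + 1/16 + 2/16 + 4/16 + 2/16 = 17/16 = 1.0625.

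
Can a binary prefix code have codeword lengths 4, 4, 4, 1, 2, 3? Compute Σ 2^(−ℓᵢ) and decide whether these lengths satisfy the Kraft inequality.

With common denominator 2^4 = 16: Σ 2^(−ℓᵢ) = 1/16 + 1/16 + 1/16 + 8/16 + 4/16 + 2/16 = 17/16 = 1.0625.
Kraft's inequality requires Σ ≤ 1; here Σ = 1.0625 > 1, so no such prefix code exists.

1.0625; no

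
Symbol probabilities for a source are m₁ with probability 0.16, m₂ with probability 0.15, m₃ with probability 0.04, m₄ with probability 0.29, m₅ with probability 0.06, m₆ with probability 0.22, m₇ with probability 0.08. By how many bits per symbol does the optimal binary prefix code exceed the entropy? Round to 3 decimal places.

Entropy H = −Σ p log₂ p ≈ 2.5528 bits.
Huffman merges: 1/25+3/50→1/10; 2/25+1/10→9/50; 3/20+4/25→31/100; 9/50+11/50→2/5; 29/100+31/100→3/5; 2/5+3/5→1. L = 259/100 ≈ 2.5900.
L − H = 2.5900 − 2.5528 = 0.037 bits.

0.037 bits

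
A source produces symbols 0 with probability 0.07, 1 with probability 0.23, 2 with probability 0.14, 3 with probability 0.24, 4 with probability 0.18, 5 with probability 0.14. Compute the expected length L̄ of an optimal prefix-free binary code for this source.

2.53 bits/symbol

Repeatedly combine the two least-probable nodes; the expected code length is the sum of the merged weights.
merge 7/100 + 7/50 → 21/100
merge 7/50 + 9/50 → 8/25
merge 21/100 + 23/100 → 11/25
merge 6/25 + 8/25 → 14/25
merge 11/25 + 14/25 → 1
L = 21/100 + 8/25 + 11/25 + 14/25 + 1 = 253/100 = 2.53 bits/symbol.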